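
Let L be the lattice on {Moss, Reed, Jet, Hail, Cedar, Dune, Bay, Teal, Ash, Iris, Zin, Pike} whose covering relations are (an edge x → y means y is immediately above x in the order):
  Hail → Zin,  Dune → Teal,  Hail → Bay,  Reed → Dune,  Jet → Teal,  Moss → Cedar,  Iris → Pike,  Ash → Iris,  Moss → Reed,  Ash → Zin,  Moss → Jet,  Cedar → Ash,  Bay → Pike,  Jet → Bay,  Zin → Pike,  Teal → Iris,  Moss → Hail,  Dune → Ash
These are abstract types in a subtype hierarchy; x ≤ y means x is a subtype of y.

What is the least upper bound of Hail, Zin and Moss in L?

Common upper bounds of {Hail, Zin, Moss}: Pike, Zin.
The least among these is Zin.

Zin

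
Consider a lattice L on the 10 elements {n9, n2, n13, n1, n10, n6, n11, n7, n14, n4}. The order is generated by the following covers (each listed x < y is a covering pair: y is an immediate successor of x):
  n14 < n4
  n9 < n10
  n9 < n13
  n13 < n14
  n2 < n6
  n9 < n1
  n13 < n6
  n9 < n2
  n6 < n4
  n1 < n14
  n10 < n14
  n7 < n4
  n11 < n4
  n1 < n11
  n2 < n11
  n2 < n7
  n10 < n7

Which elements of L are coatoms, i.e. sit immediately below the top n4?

n11, n14, n6, n7

The coatoms are exactly the elements covered by n4: n11, n14, n6, n7.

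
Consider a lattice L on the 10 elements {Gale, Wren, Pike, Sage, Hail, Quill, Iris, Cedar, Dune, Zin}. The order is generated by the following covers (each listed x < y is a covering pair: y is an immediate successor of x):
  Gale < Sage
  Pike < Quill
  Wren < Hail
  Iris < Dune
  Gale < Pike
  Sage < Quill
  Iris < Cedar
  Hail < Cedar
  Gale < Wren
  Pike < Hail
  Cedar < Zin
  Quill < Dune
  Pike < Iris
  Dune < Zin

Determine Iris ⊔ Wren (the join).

Cedar

Common upper bounds of {Iris, Wren}: Cedar, Zin.
The least among these is Cedar.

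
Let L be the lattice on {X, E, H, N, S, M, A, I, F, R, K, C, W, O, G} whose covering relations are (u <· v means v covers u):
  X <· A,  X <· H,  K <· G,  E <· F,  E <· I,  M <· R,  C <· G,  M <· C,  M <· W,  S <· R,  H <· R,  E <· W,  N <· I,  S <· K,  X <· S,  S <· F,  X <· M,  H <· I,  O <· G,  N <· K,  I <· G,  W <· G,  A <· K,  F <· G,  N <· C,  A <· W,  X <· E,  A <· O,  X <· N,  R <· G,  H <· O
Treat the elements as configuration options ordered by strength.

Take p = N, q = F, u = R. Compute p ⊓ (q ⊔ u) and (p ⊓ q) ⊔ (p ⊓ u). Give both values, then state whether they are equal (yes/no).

q ⊔ u = G, so p ⊓ (q ⊔ u) = N ⊓ G = N.
p ⊓ q = X and p ⊓ u = X, so (p ⊓ q) ⊔ (p ⊓ u) = X ⊔ X = X.
Equal: no.

N; X; no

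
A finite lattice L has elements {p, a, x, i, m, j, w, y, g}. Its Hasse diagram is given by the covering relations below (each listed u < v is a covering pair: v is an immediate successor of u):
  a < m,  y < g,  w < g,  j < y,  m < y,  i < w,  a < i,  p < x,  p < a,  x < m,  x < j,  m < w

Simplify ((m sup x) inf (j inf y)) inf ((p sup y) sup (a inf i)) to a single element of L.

x

m ∨ x = m
j ∧ y = j
m ∧ j = x
p ∨ y = y
a ∧ i = a
y ∨ a = y
x ∧ y = x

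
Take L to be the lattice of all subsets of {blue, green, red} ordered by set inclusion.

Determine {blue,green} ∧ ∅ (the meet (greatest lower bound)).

∅

Common lower bounds of {{blue,green}, ∅}: ∅.
The greatest among these is ∅.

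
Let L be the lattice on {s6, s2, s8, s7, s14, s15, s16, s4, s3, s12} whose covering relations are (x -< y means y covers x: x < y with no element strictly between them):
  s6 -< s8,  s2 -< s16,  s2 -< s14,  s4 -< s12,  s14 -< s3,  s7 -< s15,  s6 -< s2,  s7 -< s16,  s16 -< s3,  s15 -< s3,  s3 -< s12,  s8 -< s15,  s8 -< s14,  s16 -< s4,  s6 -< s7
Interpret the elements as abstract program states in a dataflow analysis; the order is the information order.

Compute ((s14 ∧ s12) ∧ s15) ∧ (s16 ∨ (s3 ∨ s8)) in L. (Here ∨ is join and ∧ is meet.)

s14 ∧ s12 = s14
s14 ∧ s15 = s8
s3 ∨ s8 = s3
s16 ∨ s3 = s3
s8 ∧ s3 = s8

s8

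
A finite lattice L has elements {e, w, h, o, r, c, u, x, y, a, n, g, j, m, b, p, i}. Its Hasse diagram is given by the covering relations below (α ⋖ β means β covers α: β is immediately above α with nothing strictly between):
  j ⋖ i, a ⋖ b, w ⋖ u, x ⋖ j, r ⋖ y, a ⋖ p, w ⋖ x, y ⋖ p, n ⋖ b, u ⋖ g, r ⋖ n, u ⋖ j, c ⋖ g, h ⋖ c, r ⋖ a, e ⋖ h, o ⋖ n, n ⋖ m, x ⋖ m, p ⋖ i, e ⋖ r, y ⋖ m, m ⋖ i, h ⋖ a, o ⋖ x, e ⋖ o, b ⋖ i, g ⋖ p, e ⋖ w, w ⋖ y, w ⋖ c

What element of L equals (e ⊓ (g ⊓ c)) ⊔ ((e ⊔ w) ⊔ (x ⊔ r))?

g ∧ c = c
e ∧ c = e
e ∨ w = w
x ∨ r = m
w ∨ m = m
e ∨ m = m

m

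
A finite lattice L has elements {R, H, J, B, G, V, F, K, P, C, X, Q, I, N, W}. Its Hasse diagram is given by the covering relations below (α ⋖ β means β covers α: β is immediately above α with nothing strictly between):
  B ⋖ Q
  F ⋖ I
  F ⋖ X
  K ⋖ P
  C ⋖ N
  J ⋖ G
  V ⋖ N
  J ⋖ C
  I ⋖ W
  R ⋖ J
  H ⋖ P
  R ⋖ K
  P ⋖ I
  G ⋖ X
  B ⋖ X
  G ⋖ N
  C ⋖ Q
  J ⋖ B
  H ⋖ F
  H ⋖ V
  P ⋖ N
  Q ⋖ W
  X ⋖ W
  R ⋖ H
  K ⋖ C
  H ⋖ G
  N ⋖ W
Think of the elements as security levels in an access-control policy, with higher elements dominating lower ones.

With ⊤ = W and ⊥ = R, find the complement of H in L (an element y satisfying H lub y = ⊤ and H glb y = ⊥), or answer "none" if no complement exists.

Need y with H ∨ y = W and H ∧ y = R.
Checking each element gives: Q.

Q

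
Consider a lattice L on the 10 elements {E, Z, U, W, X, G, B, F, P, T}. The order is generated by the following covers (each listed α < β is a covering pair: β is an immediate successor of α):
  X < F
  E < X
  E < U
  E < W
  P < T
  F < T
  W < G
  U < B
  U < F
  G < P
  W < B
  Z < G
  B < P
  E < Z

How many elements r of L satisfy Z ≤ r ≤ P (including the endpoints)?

The interval [Z, P] = {G, P, Z}, which has 3 elements.

3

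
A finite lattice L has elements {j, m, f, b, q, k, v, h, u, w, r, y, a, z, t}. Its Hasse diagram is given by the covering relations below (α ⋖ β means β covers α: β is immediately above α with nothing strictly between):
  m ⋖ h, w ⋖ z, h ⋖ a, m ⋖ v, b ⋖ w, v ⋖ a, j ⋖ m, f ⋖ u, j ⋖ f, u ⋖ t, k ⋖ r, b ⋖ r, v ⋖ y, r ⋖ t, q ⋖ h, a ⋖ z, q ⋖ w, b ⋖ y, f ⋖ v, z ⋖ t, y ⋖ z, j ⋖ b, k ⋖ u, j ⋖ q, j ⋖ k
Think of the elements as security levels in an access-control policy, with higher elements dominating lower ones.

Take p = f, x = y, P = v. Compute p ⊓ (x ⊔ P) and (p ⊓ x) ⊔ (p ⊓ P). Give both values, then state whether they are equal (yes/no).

x ⊔ P = y, so p ⊓ (x ⊔ P) = f ⊓ y = f.
p ⊓ x = f and p ⊓ P = f, so (p ⊓ x) ⊔ (p ⊓ P) = f ⊔ f = f.
Equal: yes.

f; f; yes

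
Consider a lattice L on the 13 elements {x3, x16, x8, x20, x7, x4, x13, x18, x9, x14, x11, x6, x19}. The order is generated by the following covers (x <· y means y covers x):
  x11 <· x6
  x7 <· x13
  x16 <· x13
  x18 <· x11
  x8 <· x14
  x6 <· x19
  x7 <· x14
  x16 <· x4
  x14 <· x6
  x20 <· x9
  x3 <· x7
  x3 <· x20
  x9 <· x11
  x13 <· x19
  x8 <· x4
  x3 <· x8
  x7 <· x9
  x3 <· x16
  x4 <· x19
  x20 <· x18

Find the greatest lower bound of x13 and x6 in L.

Common lower bounds of {x13, x6}: x3, x7.
The greatest among these is x7.

x7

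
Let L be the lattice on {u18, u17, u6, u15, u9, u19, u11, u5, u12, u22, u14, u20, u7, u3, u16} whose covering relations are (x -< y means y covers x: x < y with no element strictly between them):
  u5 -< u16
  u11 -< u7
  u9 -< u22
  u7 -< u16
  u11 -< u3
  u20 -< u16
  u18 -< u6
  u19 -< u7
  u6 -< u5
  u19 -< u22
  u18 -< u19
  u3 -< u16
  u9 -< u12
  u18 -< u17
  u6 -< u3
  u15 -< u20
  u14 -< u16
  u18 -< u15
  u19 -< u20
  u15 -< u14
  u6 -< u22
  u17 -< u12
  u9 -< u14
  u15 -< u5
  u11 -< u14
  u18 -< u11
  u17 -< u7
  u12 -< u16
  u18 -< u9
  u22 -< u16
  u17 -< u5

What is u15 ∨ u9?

u14

Common upper bounds of {u15, u9}: u14, u16.
The least among these is u14.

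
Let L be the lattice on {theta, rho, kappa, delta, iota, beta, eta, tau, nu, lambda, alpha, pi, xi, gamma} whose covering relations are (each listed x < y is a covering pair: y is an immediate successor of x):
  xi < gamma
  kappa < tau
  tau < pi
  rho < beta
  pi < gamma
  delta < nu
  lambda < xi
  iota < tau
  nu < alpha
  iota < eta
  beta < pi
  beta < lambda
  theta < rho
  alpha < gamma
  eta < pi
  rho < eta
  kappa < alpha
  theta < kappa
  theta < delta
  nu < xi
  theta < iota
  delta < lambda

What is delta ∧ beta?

theta

Common lower bounds of {delta, beta}: theta.
The greatest among these is theta.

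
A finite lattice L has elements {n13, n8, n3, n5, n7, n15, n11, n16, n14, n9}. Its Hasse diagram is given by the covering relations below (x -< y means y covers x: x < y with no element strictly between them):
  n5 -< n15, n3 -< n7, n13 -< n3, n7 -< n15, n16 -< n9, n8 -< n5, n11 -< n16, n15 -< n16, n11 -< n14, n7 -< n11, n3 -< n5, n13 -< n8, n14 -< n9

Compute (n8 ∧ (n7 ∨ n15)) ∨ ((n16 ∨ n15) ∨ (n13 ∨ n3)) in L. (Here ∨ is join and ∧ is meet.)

n7 ∨ n15 = n15
n8 ∧ n15 = n8
n16 ∨ n15 = n16
n13 ∨ n3 = n3
n16 ∨ n3 = n16
n8 ∨ n16 = n16

n16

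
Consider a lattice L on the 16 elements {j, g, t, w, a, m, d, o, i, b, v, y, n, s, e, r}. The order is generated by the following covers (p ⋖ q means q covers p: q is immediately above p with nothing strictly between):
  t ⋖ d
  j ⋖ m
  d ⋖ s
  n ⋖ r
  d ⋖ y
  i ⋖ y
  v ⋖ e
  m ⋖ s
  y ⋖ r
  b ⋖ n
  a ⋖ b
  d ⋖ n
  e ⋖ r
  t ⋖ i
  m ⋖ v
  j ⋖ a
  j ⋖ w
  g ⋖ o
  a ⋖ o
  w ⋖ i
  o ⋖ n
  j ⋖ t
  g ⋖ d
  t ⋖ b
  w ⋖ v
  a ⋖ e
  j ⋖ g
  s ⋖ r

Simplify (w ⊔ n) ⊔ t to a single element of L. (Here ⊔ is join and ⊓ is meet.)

w ∨ n = r
r ∨ t = r

r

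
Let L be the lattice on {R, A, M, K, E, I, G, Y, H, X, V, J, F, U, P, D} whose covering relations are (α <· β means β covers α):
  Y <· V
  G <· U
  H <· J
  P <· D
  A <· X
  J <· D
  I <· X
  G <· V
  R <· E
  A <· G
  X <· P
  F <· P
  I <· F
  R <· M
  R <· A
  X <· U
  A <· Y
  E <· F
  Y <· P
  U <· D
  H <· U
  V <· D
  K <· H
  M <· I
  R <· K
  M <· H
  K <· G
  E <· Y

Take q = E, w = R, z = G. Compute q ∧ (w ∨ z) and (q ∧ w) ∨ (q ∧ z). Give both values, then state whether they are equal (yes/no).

w ∨ z = G, so q ∧ (w ∨ z) = E ∧ G = R.
q ∧ w = R and q ∧ z = R, so (q ∧ w) ∨ (q ∧ z) = R ∨ R = R.
Equal: yes.

R; R; yes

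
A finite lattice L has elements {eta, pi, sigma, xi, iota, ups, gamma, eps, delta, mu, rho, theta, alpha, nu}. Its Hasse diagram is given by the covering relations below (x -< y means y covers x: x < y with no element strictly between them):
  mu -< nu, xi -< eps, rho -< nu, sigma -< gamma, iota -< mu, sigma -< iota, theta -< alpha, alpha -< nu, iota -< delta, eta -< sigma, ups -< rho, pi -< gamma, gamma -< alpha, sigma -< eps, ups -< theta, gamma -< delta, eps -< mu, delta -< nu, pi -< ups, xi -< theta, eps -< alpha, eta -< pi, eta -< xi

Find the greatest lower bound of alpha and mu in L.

eps

Common lower bounds of {alpha, mu}: eps, eta, sigma, xi.
The greatest among these is eps.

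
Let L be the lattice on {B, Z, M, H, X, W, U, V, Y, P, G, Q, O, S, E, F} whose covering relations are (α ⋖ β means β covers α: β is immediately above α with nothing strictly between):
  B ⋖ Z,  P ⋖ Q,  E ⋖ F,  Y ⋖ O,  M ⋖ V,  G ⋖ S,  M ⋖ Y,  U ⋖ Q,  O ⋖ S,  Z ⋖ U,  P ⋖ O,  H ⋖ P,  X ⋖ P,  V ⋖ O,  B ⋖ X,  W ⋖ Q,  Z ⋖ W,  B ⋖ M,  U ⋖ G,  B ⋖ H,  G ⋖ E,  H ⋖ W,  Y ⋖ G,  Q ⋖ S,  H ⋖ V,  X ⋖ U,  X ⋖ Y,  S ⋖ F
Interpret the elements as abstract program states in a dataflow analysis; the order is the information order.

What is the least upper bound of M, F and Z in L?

F

Common upper bounds of {M, F, Z}: F.
The least among these is F.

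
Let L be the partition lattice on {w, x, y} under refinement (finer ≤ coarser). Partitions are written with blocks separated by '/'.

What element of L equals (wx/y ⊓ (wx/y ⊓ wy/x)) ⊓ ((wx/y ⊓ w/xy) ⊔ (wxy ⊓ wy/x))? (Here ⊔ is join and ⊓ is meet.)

w/x/y

wx/y ∧ wy/x = w/x/y
wx/y ∧ w/x/y = w/x/y
wx/y ∧ w/xy = w/x/y
wxy ∧ wy/x = wy/x
w/x/y ∨ wy/x = wy/x
w/x/y ∧ wy/x = w/x/y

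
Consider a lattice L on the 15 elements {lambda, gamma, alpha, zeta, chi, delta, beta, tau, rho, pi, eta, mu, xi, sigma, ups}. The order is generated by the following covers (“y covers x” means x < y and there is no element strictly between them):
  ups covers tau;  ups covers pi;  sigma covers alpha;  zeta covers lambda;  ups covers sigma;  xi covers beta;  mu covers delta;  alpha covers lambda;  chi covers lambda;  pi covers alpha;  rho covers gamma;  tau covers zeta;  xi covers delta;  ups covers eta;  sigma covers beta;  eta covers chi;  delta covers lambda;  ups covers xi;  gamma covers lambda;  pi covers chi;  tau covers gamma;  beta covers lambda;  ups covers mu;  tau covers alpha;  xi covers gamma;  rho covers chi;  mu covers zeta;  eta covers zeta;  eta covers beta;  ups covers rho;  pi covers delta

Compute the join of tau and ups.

ups

Common upper bounds of {tau, ups}: ups.
The least among these is ups.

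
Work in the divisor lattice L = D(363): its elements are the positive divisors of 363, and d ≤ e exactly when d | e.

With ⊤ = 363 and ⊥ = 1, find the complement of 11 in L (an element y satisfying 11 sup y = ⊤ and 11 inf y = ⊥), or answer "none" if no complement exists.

none

For every candidate y, either 11 ∨ y ≠ 363 or 11 ∧ y ≠ 1; no complement exists.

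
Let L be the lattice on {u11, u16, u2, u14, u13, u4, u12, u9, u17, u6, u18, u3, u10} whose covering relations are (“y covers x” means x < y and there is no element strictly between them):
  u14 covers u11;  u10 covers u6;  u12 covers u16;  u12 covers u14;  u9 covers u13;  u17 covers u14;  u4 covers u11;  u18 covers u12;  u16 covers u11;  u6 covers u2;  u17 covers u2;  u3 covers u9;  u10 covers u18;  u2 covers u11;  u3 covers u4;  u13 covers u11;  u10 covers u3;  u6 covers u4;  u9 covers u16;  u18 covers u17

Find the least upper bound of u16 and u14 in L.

Common upper bounds of {u16, u14}: u10, u12, u18.
The least among these is u12.

u12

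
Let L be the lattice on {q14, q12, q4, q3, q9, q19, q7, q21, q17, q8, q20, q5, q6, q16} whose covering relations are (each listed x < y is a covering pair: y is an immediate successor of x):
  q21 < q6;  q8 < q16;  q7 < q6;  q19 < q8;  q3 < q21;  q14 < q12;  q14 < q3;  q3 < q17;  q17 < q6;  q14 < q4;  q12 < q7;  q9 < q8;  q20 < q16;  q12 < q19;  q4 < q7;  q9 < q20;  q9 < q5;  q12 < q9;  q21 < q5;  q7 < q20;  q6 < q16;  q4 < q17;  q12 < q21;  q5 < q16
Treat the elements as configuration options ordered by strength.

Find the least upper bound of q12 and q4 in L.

Common upper bounds of {q12, q4}: q16, q20, q6, q7.
The least among these is q7.

q7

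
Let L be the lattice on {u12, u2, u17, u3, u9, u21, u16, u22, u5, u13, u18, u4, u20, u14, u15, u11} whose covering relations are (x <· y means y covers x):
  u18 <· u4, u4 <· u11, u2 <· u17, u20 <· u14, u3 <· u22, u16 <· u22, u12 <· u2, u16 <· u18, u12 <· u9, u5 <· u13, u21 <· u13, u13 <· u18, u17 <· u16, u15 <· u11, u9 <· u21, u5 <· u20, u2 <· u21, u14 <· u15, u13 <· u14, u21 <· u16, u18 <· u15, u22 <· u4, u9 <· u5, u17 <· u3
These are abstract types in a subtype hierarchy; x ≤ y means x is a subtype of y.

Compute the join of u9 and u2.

Common upper bounds of {u9, u2}: u11, u13, u14, u15, u16, u18, u21, u22, u4.
The least among these is u21.

u21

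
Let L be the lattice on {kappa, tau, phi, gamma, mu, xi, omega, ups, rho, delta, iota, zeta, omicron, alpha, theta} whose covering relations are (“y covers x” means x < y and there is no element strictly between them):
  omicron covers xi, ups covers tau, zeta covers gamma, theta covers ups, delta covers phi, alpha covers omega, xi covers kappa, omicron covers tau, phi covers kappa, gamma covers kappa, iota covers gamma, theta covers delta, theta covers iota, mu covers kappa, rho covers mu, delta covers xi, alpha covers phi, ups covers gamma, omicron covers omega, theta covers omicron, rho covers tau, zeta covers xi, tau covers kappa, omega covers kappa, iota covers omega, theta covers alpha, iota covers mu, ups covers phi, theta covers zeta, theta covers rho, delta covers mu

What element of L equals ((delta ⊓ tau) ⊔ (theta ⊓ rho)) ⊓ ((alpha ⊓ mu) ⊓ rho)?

delta ∧ tau = kappa
theta ∧ rho = rho
kappa ∨ rho = rho
alpha ∧ mu = kappa
kappa ∧ rho = kappa
rho ∧ kappa = kappa

kappa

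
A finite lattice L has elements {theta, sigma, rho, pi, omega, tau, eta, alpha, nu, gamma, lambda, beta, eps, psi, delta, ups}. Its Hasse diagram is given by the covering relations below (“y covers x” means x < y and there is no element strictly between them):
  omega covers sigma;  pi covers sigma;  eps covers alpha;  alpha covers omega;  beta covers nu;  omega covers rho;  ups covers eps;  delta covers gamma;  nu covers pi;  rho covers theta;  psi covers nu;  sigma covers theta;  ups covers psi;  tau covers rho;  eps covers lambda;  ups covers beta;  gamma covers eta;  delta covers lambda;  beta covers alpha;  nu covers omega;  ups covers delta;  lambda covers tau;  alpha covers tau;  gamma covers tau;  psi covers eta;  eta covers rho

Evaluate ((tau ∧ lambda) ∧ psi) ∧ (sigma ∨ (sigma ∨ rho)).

tau ∧ lambda = tau
tau ∧ psi = rho
sigma ∨ rho = omega
sigma ∨ omega = omega
rho ∧ omega = rho

rho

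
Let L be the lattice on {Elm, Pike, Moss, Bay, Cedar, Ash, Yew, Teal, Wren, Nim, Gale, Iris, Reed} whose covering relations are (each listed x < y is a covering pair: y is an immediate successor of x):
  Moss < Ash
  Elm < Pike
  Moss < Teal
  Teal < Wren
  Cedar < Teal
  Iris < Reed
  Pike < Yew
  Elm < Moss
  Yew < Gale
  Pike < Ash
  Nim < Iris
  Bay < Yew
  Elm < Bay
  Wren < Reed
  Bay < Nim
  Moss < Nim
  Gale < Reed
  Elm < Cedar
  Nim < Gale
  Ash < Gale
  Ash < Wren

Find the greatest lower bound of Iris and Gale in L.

Nim

Common lower bounds of {Iris, Gale}: Bay, Elm, Moss, Nim.
The greatest among these is Nim.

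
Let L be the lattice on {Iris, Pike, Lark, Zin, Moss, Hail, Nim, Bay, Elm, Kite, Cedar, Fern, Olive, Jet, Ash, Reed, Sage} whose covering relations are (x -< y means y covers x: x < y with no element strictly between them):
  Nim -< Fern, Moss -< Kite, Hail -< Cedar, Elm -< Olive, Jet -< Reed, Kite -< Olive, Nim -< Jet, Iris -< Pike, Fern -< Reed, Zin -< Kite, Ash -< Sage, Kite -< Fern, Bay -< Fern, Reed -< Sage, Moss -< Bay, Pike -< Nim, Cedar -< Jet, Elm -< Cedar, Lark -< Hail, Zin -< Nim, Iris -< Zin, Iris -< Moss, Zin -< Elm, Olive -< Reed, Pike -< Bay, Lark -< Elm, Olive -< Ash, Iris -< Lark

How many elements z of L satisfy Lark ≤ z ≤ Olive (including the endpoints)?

3

The interval [Lark, Olive] = {Elm, Lark, Olive}, which has 3 elements.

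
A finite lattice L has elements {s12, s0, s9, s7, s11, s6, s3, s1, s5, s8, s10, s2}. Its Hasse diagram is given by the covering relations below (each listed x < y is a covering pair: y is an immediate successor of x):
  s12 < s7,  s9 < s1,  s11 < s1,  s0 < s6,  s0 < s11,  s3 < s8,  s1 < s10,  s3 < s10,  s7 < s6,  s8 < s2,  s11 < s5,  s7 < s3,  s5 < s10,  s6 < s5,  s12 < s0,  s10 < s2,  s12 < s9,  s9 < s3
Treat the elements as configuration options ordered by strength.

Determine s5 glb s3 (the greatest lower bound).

Common lower bounds of {s5, s3}: s12, s7.
The greatest among these is s7.

s7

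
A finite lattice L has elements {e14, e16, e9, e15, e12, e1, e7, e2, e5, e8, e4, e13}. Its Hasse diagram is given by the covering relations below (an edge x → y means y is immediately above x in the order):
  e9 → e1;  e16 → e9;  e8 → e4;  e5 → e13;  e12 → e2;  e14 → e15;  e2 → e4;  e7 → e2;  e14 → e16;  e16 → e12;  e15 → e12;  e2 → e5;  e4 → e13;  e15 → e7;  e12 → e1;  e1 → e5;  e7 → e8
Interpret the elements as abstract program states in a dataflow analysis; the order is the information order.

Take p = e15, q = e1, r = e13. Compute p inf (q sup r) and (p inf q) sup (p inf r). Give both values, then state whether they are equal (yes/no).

e15; e15; yes

q sup r = e13, so p inf (q sup r) = e15 inf e13 = e15.
p inf q = e15 and p inf r = e15, so (p inf q) sup (p inf r) = e15 sup e15 = e15.
Equal: yes.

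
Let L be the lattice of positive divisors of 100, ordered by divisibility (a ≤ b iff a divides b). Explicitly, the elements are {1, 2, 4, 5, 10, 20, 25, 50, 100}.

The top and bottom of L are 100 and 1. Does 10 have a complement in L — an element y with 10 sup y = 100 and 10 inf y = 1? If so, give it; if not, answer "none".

none

For every candidate y, either 10 ∨ y ≠ 100 or 10 ∧ y ≠ 1; no complement exists.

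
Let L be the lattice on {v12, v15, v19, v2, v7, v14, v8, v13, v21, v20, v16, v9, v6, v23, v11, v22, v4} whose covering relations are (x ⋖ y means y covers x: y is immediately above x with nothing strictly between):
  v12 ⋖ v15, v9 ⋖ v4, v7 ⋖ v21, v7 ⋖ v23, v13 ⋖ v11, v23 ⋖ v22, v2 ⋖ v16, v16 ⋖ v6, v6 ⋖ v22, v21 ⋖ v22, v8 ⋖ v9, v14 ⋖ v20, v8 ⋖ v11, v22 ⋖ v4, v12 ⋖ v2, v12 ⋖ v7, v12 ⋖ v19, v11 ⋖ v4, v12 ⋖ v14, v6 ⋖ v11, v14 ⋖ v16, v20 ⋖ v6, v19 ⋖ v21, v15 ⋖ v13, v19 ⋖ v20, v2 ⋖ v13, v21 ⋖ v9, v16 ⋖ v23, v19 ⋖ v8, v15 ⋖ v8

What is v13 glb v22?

v2

Common lower bounds of {v13, v22}: v12, v2.
The greatest among these is v2.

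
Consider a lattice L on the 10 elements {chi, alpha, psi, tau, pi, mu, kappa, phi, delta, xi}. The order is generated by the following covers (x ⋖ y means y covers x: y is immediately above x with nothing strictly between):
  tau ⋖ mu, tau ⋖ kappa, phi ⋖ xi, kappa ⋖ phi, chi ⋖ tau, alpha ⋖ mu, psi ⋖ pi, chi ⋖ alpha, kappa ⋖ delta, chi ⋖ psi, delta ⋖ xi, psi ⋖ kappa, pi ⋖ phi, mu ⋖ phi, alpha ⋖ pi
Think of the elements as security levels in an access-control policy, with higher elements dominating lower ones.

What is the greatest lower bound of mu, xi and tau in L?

Common lower bounds of {mu, xi, tau}: chi, tau.
The greatest among these is tau.

tau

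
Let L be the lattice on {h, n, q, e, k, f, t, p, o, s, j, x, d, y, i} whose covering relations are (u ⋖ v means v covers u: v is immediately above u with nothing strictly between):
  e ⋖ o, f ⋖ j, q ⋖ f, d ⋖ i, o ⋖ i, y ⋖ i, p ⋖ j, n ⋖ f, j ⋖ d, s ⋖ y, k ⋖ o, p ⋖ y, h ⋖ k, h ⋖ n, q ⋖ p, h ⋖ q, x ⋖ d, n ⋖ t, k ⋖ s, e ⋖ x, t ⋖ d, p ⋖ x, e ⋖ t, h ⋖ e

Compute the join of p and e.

x

Common upper bounds of {p, e}: d, i, x.
The least among these is x.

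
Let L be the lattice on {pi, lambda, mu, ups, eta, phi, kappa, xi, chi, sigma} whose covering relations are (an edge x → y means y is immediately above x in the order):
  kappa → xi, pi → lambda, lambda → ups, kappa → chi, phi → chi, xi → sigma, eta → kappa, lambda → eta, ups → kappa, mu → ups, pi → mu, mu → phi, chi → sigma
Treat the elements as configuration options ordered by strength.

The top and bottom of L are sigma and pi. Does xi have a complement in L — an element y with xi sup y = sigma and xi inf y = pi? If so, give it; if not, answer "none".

For every candidate y, either xi ∨ y ≠ sigma or xi ∧ y ≠ pi; no complement exists.

none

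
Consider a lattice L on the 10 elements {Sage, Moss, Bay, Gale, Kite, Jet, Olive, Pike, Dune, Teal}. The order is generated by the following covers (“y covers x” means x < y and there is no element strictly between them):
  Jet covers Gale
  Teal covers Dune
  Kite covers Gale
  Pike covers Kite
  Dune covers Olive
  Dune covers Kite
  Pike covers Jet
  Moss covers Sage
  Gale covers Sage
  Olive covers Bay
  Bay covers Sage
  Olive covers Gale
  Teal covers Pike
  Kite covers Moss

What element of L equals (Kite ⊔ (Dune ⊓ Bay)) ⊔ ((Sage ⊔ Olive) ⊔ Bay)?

Dune ∧ Bay = Bay
Kite ∨ Bay = Dune
Sage ∨ Olive = Olive
Olive ∨ Bay = Olive
Dune ∨ Olive = Dune

Dune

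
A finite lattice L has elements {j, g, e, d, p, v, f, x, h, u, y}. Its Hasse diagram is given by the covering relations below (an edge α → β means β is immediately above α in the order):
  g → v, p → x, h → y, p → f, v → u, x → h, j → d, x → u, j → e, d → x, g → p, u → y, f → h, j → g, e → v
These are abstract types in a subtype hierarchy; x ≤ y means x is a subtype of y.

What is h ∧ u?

x

Common lower bounds of {h, u}: d, g, j, p, x.
The greatest among these is x.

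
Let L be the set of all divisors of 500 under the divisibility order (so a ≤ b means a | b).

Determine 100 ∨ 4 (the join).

Common upper bounds of {100, 4}: 100, 500.
The least among these is 100.

100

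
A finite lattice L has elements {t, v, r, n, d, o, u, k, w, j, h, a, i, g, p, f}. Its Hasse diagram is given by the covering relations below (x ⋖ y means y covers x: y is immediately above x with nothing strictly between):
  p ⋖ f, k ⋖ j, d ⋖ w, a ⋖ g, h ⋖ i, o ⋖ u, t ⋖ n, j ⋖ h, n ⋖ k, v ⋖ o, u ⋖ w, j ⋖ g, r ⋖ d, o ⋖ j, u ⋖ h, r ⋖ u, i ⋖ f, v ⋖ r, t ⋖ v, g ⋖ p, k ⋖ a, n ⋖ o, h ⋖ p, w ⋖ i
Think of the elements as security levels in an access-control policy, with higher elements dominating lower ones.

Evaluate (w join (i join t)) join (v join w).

i ∨ t = i
w ∨ i = i
v ∨ w = w
i ∨ w = i

i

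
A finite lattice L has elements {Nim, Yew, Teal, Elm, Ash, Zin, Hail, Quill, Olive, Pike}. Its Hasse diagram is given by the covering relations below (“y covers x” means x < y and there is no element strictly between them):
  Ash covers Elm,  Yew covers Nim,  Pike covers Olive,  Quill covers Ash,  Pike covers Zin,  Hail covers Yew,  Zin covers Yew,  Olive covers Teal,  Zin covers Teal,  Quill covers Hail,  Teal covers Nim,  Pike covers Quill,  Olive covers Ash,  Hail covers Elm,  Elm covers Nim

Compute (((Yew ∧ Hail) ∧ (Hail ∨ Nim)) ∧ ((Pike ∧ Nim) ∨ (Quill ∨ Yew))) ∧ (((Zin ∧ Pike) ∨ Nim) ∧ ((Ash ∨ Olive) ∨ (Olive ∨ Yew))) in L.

Yew

Yew ∧ Hail = Yew
Hail ∨ Nim = Hail
Yew ∧ Hail = Yew
Pike ∧ Nim = Nim
Quill ∨ Yew = Quill
Nim ∨ Quill = Quill
Yew ∧ Quill = Yew
Zin ∧ Pike = Zin
Zin ∨ Nim = Zin
Ash ∨ Olive = Olive
Olive ∨ Yew = Pike
Olive ∨ Pike = Pike
Zin ∧ Pike = Zin
Yew ∧ Zin = Yew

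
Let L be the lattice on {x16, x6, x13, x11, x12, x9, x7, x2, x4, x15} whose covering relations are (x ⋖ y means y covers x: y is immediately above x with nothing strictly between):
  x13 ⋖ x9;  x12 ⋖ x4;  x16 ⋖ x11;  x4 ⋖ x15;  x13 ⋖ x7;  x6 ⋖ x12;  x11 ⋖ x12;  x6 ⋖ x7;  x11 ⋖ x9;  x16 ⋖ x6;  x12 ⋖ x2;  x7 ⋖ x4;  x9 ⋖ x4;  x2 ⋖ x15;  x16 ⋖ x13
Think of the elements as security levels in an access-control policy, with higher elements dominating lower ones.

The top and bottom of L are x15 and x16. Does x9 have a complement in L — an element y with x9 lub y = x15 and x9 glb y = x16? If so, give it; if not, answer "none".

For every candidate y, either x9 ∨ y ≠ x15 or x9 ∧ y ≠ x16; no complement exists.

none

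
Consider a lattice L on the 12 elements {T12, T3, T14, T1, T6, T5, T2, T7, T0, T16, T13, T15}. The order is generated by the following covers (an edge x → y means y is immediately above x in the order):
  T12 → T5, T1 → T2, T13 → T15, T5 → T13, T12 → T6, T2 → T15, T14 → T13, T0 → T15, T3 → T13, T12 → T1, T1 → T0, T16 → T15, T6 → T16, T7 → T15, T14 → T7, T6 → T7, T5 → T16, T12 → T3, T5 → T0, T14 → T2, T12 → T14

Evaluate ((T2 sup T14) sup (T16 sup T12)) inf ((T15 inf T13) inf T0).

T2 ∨ T14 = T2
T16 ∨ T12 = T16
T2 ∨ T16 = T15
T15 ∧ T13 = T13
T13 ∧ T0 = T5
T15 ∧ T5 = T5

T5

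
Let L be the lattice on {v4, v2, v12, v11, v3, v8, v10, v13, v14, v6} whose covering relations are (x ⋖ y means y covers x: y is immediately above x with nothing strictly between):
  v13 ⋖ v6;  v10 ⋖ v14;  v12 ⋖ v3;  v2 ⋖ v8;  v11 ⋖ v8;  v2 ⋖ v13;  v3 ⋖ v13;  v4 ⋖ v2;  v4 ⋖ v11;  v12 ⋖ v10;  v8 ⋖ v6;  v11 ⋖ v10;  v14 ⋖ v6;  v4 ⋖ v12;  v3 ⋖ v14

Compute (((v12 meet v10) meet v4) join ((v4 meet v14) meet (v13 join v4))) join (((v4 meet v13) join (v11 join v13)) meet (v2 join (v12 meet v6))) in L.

v13

v12 ∧ v10 = v12
v12 ∧ v4 = v4
v4 ∧ v14 = v4
v13 ∨ v4 = v13
v4 ∧ v13 = v4
v4 ∨ v4 = v4
v4 ∧ v13 = v4
v11 ∨ v13 = v6
v4 ∨ v6 = v6
v12 ∧ v6 = v12
v2 ∨ v12 = v13
v6 ∧ v13 = v13
v4 ∨ v13 = v13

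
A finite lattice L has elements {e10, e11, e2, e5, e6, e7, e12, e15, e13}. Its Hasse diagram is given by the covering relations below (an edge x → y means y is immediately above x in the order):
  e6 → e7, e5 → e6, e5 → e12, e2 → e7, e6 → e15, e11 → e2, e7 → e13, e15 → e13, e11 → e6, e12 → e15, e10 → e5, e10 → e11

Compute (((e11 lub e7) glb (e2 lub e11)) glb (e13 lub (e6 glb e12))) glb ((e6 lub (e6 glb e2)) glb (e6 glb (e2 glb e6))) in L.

e11

e11 ∨ e7 = e7
e2 ∨ e11 = e2
e7 ∧ e2 = e2
e6 ∧ e12 = e5
e13 ∨ e5 = e13
e2 ∧ e13 = e2
e6 ∧ e2 = e11
e6 ∨ e11 = e6
e2 ∧ e6 = e11
e6 ∧ e11 = e11
e6 ∧ e11 = e11
e2 ∧ e11 = e11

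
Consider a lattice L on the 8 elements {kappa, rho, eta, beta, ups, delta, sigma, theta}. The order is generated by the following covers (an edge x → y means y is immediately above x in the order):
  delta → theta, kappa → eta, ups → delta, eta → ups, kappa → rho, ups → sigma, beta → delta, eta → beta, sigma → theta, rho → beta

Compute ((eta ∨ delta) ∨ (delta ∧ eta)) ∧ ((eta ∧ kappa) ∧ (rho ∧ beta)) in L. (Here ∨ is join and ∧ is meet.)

kappa

eta ∨ delta = delta
delta ∧ eta = eta
delta ∨ eta = delta
eta ∧ kappa = kappa
rho ∧ beta = rho
kappa ∧ rho = kappa
delta ∧ kappa = kappa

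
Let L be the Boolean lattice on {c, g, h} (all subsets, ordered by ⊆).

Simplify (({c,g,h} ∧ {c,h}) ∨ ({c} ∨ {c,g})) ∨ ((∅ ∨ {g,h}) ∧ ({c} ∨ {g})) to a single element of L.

{c,g,h}

{c,g,h} ∧ {c,h} = {c,h}
{c} ∨ {c,g} = {c,g}
{c,h} ∨ {c,g} = {c,g,h}
∅ ∨ {g,h} = {g,h}
{c} ∨ {g} = {c,g}
{g,h} ∧ {c,g} = {g}
{c,g,h} ∨ {g} = {c,g,h}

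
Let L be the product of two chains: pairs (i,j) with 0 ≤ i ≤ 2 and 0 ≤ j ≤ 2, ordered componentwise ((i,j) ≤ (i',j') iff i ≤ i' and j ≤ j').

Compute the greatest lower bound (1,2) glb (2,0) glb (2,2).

(1,0)

Common lower bounds of {(1,2), (2,0), (2,2)}: (0,0), (1,0).
The greatest among these is (1,0).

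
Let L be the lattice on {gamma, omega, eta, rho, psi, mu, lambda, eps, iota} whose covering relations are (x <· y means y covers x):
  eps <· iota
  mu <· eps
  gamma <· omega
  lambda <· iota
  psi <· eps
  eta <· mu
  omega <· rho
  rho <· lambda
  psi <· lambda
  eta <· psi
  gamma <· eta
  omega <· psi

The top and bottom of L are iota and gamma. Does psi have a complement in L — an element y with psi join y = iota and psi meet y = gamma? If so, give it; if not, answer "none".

For every candidate y, either psi ∨ y ≠ iota or psi ∧ y ≠ gamma; no complement exists.

none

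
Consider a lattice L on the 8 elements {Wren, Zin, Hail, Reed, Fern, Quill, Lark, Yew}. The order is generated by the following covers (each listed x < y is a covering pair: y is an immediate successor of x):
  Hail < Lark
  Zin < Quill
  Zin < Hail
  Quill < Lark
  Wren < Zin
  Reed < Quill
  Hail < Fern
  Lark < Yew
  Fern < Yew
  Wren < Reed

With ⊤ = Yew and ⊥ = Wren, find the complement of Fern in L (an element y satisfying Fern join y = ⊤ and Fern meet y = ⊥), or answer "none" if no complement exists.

Need y with Fern ∨ y = Yew and Fern ∧ y = Wren.
Checking each element gives: Reed.

Reed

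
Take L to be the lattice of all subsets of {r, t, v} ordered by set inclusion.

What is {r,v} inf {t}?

∅

Under ⊆, meet is intersection: {r,v} ∩ {t} = ∅.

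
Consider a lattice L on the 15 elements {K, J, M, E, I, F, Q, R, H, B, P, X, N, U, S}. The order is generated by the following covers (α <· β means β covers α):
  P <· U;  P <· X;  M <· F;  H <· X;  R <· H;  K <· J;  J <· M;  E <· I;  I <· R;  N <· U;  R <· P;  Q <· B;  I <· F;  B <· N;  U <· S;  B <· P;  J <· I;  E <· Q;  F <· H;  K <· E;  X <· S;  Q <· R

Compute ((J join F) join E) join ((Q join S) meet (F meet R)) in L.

F

J ∨ F = F
F ∨ E = F
Q ∨ S = S
F ∧ R = I
S ∧ I = I
F ∨ I = F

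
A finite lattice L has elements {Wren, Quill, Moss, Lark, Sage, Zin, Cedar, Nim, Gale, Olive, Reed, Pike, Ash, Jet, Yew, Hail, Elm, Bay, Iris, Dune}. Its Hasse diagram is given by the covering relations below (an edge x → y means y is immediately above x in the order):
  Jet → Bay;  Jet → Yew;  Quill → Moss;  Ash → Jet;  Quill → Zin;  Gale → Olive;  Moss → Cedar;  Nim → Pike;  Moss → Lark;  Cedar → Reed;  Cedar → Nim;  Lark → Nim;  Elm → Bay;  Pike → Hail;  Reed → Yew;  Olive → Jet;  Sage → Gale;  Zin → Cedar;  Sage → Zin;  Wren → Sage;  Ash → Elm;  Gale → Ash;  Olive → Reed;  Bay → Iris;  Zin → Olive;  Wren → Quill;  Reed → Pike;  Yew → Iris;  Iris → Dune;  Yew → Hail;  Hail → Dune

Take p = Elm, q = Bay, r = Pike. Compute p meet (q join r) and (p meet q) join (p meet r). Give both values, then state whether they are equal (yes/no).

q join r = Dune, so p meet (q join r) = Elm meet Dune = Elm.
p meet q = Elm and p meet r = Gale, so (p meet q) join (p meet r) = Elm join Gale = Elm.
Equal: yes.

Elm; Elm; yes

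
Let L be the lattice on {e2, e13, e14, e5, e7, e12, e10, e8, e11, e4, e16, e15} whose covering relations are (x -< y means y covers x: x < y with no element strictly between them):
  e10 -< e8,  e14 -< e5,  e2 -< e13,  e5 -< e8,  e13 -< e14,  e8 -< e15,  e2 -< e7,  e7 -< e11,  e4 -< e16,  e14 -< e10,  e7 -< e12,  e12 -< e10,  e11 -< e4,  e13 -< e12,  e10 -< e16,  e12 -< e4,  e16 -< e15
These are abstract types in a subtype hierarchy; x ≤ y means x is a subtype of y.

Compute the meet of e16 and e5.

Common lower bounds of {e16, e5}: e13, e14, e2.
The greatest among these is e14.

e14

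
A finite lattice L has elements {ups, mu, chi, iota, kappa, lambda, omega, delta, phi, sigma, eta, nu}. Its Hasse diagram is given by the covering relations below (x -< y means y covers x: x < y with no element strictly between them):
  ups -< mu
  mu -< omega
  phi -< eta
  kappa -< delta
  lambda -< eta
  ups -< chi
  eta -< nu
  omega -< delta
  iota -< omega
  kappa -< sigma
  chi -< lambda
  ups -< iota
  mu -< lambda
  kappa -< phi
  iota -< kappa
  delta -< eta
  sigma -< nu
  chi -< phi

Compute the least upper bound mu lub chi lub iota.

eta

Common upper bounds of {mu, chi, iota}: eta, nu.
The least among these is eta.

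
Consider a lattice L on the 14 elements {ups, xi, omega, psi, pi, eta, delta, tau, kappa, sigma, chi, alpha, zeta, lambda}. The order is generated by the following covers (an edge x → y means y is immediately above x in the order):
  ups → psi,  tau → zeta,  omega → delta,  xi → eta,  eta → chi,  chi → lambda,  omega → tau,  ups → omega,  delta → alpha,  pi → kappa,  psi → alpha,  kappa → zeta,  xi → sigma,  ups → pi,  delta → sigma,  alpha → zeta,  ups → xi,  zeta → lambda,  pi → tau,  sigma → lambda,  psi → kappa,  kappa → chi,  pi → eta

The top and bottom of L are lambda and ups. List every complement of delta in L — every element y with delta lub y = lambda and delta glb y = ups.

Need y with delta ∨ y = lambda and delta ∧ y = ups.
Checking each element gives: chi, eta.

chi, eta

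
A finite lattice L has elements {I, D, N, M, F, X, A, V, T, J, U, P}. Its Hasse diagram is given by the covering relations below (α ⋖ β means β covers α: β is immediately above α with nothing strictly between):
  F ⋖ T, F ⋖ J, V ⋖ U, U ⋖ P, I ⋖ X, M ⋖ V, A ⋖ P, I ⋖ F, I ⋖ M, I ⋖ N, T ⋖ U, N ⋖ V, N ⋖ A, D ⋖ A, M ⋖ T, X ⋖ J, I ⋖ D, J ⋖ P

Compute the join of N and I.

Common upper bounds of {N, I}: A, N, P, U, V.
The least among these is N.

N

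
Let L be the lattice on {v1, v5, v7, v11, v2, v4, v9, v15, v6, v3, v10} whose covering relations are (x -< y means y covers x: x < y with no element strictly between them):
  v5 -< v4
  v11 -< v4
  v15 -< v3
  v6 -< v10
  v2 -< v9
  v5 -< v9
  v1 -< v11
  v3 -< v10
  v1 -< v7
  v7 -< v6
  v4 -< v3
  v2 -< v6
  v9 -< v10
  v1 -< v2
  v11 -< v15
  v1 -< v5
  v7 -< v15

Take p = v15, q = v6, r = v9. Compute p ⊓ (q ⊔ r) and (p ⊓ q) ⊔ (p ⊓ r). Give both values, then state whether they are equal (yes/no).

q ⊔ r = v10, so p ⊓ (q ⊔ r) = v15 ⊓ v10 = v15.
p ⊓ q = v7 and p ⊓ r = v1, so (p ⊓ q) ⊔ (p ⊓ r) = v7 ⊔ v1 = v7.
Equal: no.

v15; v7; no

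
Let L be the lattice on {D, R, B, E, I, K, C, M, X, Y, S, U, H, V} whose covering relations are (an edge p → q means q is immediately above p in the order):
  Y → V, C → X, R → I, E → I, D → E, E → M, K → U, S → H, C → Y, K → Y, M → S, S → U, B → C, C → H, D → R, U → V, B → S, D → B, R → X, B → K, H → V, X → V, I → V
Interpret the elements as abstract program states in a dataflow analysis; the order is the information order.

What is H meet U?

Common lower bounds of {H, U}: B, D, E, M, S.
The greatest among these is S.

S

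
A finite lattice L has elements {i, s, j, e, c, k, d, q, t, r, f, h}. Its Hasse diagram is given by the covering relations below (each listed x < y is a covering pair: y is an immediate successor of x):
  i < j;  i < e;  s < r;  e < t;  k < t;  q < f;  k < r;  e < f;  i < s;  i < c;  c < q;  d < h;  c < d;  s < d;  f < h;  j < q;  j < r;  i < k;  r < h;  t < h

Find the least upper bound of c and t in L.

Common upper bounds of {c, t}: h.
The least among these is h.

h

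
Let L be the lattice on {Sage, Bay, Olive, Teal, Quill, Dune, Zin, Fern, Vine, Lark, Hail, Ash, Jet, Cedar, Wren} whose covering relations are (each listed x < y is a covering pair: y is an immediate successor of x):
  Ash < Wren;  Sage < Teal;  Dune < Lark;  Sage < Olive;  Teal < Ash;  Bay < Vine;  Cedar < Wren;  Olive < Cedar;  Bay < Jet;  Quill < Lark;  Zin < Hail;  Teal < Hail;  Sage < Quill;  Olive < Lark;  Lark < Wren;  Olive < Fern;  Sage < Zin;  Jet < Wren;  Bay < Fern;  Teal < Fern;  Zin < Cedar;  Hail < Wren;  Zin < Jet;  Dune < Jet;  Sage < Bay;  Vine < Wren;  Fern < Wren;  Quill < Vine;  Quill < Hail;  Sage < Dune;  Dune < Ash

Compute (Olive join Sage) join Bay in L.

Olive ∨ Sage = Olive
Olive ∨ Bay = Fern

Fern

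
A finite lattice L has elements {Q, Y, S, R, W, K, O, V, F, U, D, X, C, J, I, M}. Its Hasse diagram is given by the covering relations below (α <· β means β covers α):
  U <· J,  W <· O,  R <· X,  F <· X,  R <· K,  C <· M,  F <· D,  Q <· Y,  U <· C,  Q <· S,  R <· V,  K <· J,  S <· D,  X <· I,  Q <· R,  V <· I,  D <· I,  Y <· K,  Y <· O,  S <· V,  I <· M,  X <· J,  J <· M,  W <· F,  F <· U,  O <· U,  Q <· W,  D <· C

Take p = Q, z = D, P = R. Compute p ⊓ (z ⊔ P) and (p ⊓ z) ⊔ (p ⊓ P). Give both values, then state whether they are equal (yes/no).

z ⊔ P = I, so p ⊓ (z ⊔ P) = Q ⊓ I = Q.
p ⊓ z = Q and p ⊓ P = Q, so (p ⊓ z) ⊔ (p ⊓ P) = Q ⊔ Q = Q.
Equal: yes.

Q; Q; yes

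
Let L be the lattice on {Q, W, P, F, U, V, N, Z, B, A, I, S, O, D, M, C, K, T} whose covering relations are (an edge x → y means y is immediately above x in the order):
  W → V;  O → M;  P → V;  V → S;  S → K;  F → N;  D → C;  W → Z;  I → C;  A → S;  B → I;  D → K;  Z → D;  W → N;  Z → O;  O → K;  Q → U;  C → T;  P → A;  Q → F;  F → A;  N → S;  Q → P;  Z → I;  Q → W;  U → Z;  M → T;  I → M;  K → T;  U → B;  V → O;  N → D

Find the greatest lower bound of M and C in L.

Common lower bounds of {M, C}: B, I, Q, U, W, Z.
The greatest among these is I.

I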